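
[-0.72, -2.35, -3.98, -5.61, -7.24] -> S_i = -0.72 + -1.63*i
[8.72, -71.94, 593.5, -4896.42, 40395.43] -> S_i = 8.72*(-8.25)^i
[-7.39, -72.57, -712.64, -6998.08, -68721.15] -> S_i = -7.39*9.82^i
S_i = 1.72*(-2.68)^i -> [1.72, -4.61, 12.35, -33.11, 88.73]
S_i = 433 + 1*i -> [433, 434, 435, 436, 437]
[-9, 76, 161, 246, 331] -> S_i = -9 + 85*i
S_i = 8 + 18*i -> [8, 26, 44, 62, 80]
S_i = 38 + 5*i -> [38, 43, 48, 53, 58]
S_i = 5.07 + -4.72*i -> [5.07, 0.35, -4.37, -9.09, -13.81]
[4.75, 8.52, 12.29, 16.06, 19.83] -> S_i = 4.75 + 3.77*i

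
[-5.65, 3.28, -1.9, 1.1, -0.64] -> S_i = -5.65*(-0.58)^i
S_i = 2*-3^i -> [2, -6, 18, -54, 162]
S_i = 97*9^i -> [97, 873, 7857, 70713, 636417]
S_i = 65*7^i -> [65, 455, 3185, 22295, 156065]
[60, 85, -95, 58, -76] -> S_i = Random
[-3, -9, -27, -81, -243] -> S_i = -3*3^i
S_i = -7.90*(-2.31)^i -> [-7.9, 18.25, -42.16, 97.38, -224.94]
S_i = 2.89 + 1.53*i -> [2.89, 4.42, 5.95, 7.48, 9.01]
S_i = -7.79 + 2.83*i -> [-7.79, -4.96, -2.13, 0.7, 3.53]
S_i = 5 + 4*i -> [5, 9, 13, 17, 21]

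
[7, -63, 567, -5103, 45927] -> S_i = 7*-9^i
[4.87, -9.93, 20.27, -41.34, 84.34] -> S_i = 4.87*(-2.04)^i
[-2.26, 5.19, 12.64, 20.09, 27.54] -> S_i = -2.26 + 7.45*i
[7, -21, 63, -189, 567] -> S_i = 7*-3^i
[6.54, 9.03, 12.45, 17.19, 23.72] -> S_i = 6.54*1.38^i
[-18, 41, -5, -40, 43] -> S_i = Random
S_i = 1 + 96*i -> [1, 97, 193, 289, 385]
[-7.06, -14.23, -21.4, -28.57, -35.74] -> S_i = -7.06 + -7.17*i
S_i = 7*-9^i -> [7, -63, 567, -5103, 45927]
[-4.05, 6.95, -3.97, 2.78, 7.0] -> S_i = Random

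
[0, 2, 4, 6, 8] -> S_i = 0 + 2*i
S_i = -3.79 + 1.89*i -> [-3.79, -1.9, -0.01, 1.88, 3.77]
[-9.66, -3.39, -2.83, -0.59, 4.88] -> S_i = Random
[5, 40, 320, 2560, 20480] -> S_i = 5*8^i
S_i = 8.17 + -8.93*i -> [8.17, -0.76, -9.69, -18.62, -27.55]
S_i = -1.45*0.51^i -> [-1.45, -0.74, -0.38, -0.19, -0.1]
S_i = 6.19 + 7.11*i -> [6.19, 13.3, 20.41, 27.52, 34.63]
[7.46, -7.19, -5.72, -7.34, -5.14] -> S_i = Random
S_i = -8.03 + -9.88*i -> [-8.03, -17.91, -27.79, -37.67, -47.55]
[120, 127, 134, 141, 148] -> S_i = 120 + 7*i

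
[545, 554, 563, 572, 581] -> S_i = 545 + 9*i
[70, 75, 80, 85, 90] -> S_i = 70 + 5*i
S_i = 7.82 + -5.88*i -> [7.82, 1.94, -3.94, -9.82, -15.7]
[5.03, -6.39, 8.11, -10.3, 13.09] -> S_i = 5.03*(-1.27)^i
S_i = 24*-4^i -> [24, -96, 384, -1536, 6144]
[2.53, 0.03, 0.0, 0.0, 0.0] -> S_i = 2.53*0.01^i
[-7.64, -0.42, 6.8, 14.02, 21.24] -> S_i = -7.64 + 7.22*i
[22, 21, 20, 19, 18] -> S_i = 22 + -1*i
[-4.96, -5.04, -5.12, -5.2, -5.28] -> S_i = -4.96 + -0.08*i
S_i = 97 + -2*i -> [97, 95, 93, 91, 89]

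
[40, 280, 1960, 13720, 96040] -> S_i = 40*7^i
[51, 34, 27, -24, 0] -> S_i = Random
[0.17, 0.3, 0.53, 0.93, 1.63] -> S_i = 0.17*1.76^i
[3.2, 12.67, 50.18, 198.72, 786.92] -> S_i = 3.20*3.96^i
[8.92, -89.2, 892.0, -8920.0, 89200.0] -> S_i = 8.92*(-10.00)^i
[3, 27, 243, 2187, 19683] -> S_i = 3*9^i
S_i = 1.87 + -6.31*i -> [1.87, -4.44, -10.75, -17.06, -23.37]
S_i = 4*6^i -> [4, 24, 144, 864, 5184]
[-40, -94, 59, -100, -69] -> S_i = Random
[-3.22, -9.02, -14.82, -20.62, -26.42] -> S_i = -3.22 + -5.80*i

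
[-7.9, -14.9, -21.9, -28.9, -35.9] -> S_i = -7.90 + -7.00*i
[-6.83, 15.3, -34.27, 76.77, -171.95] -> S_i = -6.83*(-2.24)^i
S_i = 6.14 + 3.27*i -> [6.14, 9.41, 12.68, 15.95, 19.22]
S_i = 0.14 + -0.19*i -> [0.14, -0.05, -0.24, -0.43, -0.62]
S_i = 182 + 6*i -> [182, 188, 194, 200, 206]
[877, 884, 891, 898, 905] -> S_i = 877 + 7*i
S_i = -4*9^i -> [-4, -36, -324, -2916, -26244]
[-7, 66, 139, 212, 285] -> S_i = -7 + 73*i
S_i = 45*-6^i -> [45, -270, 1620, -9720, 58320]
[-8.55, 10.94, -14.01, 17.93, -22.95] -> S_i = -8.55*(-1.28)^i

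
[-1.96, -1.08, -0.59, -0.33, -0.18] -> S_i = -1.96*0.55^i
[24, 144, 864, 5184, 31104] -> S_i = 24*6^i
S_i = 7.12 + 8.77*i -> [7.12, 15.89, 24.66, 33.43, 42.2]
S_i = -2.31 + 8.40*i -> [-2.31, 6.09, 14.49, 22.89, 31.29]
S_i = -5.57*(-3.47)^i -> [-5.57, 19.33, -67.07, 232.73, -807.56]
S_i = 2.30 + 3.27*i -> [2.3, 5.57, 8.84, 12.11, 15.38]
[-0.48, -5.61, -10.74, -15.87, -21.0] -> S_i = -0.48 + -5.13*i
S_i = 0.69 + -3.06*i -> [0.69, -2.37, -5.43, -8.49, -11.55]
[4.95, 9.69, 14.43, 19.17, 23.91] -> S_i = 4.95 + 4.74*i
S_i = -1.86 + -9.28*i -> [-1.86, -11.14, -20.42, -29.7, -38.98]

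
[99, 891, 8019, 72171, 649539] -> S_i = 99*9^i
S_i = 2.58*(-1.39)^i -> [2.58, -3.59, 4.98, -6.93, 9.63]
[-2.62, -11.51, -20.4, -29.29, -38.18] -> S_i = -2.62 + -8.89*i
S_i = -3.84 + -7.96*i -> [-3.84, -11.8, -19.76, -27.72, -35.68]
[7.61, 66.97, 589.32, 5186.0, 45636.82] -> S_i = 7.61*8.80^i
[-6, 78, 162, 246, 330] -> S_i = -6 + 84*i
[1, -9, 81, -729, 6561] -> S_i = 1*-9^i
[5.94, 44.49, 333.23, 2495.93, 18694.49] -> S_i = 5.94*7.49^i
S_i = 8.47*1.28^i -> [8.47, 10.84, 13.88, 17.76, 22.74]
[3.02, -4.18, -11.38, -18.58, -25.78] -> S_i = 3.02 + -7.20*i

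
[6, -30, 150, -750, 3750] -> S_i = 6*-5^i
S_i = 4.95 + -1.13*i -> [4.95, 3.82, 2.69, 1.56, 0.43]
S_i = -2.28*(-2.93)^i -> [-2.28, 6.68, -19.57, 57.35, -168.04]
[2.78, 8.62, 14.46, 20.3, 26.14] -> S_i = 2.78 + 5.84*i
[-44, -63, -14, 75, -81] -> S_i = Random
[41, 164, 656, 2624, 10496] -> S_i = 41*4^i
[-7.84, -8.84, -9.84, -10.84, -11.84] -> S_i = -7.84 + -1.00*i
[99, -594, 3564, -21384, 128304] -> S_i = 99*-6^i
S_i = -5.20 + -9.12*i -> [-5.2, -14.32, -23.44, -32.56, -41.68]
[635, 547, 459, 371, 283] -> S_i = 635 + -88*i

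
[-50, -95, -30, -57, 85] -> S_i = Random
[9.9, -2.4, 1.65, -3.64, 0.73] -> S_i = Random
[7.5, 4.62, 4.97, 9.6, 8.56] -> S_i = Random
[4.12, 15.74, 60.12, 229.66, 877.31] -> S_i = 4.12*3.82^i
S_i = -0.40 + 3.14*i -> [-0.4, 2.74, 5.88, 9.02, 12.16]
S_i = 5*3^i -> [5, 15, 45, 135, 405]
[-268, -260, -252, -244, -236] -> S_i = -268 + 8*i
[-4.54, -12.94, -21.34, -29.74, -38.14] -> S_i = -4.54 + -8.40*i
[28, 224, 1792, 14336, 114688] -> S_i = 28*8^i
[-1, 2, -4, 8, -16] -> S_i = -1*-2^i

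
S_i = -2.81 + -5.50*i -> [-2.81, -8.31, -13.81, -19.31, -24.81]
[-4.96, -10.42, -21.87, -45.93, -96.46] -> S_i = -4.96*2.10^i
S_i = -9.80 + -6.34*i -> [-9.8, -16.14, -22.48, -28.82, -35.16]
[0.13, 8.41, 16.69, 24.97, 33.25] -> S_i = 0.13 + 8.28*i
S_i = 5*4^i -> [5, 20, 80, 320, 1280]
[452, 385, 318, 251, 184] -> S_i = 452 + -67*i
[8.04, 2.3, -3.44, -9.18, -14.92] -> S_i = 8.04 + -5.74*i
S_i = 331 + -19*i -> [331, 312, 293, 274, 255]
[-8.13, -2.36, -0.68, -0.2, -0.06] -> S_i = -8.13*0.29^i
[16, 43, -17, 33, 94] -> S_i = Random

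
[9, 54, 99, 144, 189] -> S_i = 9 + 45*i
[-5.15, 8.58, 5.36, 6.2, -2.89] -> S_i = Random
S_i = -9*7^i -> [-9, -63, -441, -3087, -21609]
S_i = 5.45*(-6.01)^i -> [5.45, -32.75, 196.85, -1183.1, 7110.41]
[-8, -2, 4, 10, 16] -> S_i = -8 + 6*i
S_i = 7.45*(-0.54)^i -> [7.45, -4.02, 2.17, -1.17, 0.63]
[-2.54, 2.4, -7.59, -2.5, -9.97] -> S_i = Random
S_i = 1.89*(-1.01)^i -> [1.89, -1.91, 1.93, -1.95, 1.97]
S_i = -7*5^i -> [-7, -35, -175, -875, -4375]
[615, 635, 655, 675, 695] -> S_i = 615 + 20*i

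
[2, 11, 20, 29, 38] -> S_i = 2 + 9*i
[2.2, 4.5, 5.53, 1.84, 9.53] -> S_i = Random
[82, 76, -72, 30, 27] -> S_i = Random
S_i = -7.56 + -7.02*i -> [-7.56, -14.58, -21.6, -28.62, -35.64]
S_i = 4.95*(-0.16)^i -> [4.95, -0.79, 0.13, -0.02, 0.0]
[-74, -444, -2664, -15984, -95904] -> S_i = -74*6^i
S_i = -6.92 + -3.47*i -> [-6.92, -10.39, -13.86, -17.33, -20.8]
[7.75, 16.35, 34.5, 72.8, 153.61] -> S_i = 7.75*2.11^i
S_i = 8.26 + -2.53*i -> [8.26, 5.73, 3.2, 0.67, -1.86]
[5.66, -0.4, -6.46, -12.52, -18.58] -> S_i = 5.66 + -6.06*i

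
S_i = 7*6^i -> [7, 42, 252, 1512, 9072]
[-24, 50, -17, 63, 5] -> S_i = Random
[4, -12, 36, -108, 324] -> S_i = 4*-3^i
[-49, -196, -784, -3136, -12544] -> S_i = -49*4^i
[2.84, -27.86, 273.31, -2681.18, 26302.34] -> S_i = 2.84*(-9.81)^i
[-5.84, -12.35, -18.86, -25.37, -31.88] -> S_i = -5.84 + -6.51*i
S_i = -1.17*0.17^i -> [-1.17, -0.2, -0.03, -0.01, -0.0]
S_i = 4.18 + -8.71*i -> [4.18, -4.53, -13.24, -21.95, -30.66]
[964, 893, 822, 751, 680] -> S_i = 964 + -71*i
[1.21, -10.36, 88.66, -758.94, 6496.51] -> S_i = 1.21*(-8.56)^i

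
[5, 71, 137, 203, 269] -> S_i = 5 + 66*i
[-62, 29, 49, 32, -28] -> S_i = Random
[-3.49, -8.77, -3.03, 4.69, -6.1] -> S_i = Random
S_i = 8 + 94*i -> [8, 102, 196, 290, 384]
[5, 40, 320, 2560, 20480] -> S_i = 5*8^i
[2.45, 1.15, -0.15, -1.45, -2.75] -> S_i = 2.45 + -1.30*i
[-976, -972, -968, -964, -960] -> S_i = -976 + 4*i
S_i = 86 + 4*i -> [86, 90, 94, 98, 102]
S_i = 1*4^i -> [1, 4, 16, 64, 256]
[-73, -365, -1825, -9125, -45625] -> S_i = -73*5^i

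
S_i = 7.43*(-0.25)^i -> [7.43, -1.86, 0.46, -0.12, 0.03]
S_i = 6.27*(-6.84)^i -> [6.27, -42.89, 293.35, -2006.48, 13724.36]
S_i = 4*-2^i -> [4, -8, 16, -32, 64]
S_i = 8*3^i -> [8, 24, 72, 216, 648]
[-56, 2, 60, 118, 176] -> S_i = -56 + 58*i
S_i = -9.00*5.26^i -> [-9.0, -47.34, -249.01, -1309.78, -6889.46]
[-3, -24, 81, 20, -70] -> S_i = Random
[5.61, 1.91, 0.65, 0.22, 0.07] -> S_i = 5.61*0.34^i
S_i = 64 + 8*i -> [64, 72, 80, 88, 96]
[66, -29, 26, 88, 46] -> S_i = Random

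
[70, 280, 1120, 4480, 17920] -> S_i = 70*4^i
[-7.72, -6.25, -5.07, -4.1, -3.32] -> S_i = -7.72*0.81^i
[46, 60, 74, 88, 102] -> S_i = 46 + 14*i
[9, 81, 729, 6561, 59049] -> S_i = 9*9^i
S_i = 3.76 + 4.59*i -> [3.76, 8.35, 12.94, 17.53, 22.12]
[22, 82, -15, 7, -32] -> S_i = Random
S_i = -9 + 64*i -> [-9, 55, 119, 183, 247]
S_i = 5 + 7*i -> [5, 12, 19, 26, 33]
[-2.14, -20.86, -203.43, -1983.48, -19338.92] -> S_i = -2.14*9.75^i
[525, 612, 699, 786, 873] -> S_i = 525 + 87*i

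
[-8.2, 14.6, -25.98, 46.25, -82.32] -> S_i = -8.20*(-1.78)^i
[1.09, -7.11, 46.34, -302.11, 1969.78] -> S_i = 1.09*(-6.52)^i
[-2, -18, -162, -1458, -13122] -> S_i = -2*9^i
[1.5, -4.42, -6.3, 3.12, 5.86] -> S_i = Random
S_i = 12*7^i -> [12, 84, 588, 4116, 28812]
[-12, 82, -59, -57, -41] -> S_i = Random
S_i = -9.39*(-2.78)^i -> [-9.39, 26.1, -72.57, 201.74, -560.85]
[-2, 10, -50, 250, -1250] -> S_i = -2*-5^i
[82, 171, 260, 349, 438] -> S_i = 82 + 89*i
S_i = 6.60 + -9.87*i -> [6.6, -3.27, -13.14, -23.01, -32.88]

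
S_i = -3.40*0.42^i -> [-3.4, -1.43, -0.6, -0.25, -0.11]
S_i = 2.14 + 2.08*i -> [2.14, 4.22, 6.3, 8.38, 10.46]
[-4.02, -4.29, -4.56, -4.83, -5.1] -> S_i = -4.02 + -0.27*i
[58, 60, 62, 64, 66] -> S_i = 58 + 2*i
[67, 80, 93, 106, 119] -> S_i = 67 + 13*i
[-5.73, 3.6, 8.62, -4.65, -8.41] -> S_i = Random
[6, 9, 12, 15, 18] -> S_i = 6 + 3*i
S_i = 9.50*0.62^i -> [9.5, 5.89, 3.65, 2.26, 1.4]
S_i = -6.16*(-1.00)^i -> [-6.16, 6.16, -6.16, 6.16, -6.16]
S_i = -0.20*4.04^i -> [-0.2, -0.81, -3.26, -13.19, -53.28]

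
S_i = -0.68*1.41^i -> [-0.68, -0.96, -1.35, -1.91, -2.69]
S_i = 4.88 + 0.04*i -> [4.88, 4.92, 4.96, 5.0, 5.04]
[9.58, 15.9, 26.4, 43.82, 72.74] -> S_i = 9.58*1.66^i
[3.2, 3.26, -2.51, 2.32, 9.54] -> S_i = Random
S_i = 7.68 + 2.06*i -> [7.68, 9.74, 11.8, 13.86, 15.92]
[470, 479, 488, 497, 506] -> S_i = 470 + 9*i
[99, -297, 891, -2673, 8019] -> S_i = 99*-3^i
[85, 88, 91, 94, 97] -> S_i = 85 + 3*i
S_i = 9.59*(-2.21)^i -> [9.59, -21.19, 46.84, -103.51, 228.76]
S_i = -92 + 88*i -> [-92, -4, 84, 172, 260]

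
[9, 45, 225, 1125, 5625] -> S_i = 9*5^i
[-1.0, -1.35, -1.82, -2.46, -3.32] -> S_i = -1.00*1.35^i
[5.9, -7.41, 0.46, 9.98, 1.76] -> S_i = Random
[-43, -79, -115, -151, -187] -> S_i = -43 + -36*i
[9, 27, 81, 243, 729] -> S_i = 9*3^i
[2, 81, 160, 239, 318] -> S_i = 2 + 79*i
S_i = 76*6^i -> [76, 456, 2736, 16416, 98496]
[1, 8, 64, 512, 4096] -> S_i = 1*8^i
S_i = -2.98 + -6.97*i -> [-2.98, -9.95, -16.92, -23.89, -30.86]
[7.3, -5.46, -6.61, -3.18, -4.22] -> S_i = Random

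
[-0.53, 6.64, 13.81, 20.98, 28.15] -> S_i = -0.53 + 7.17*i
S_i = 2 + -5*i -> [2, -3, -8, -13, -18]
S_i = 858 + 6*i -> [858, 864, 870, 876, 882]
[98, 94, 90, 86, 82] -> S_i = 98 + -4*i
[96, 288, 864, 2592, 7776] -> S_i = 96*3^i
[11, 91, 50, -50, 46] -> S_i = Random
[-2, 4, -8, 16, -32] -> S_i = -2*-2^i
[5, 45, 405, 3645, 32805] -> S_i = 5*9^i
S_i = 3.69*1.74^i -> [3.69, 6.42, 11.17, 19.44, 33.82]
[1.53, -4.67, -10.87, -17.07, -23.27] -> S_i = 1.53 + -6.20*i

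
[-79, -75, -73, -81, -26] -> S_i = Random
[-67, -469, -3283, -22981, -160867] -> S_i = -67*7^i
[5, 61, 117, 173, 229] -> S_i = 5 + 56*i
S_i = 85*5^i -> [85, 425, 2125, 10625, 53125]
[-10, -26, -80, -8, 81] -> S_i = Random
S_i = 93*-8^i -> [93, -744, 5952, -47616, 380928]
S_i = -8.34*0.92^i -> [-8.34, -7.67, -7.06, -6.49, -5.97]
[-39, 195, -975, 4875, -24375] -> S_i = -39*-5^i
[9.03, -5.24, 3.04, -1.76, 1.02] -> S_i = 9.03*(-0.58)^i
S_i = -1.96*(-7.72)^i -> [-1.96, 15.13, -116.81, 901.8, -6961.86]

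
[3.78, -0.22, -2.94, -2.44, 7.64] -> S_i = Random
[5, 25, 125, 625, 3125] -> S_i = 5*5^i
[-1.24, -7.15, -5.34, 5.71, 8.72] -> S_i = Random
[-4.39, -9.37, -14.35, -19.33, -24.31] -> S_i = -4.39 + -4.98*i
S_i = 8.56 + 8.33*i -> [8.56, 16.89, 25.22, 33.55, 41.88]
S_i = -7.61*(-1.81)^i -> [-7.61, 13.77, -24.93, 45.13, -81.68]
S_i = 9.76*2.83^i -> [9.76, 27.62, 78.17, 221.21, 626.03]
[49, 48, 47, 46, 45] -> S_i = 49 + -1*i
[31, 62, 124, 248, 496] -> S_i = 31*2^i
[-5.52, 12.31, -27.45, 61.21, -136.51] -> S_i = -5.52*(-2.23)^i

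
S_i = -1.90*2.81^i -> [-1.9, -5.34, -15.0, -42.16, -118.46]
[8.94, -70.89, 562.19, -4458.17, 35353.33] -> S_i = 8.94*(-7.93)^i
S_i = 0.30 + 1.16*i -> [0.3, 1.46, 2.62, 3.78, 4.94]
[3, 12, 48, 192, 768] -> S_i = 3*4^i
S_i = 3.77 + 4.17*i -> [3.77, 7.94, 12.11, 16.28, 20.45]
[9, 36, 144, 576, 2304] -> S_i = 9*4^i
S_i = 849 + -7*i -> [849, 842, 835, 828, 821]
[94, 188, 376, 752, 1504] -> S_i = 94*2^i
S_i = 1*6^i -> [1, 6, 36, 216, 1296]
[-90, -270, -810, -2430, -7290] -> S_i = -90*3^i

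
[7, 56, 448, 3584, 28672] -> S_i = 7*8^i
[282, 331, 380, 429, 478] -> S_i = 282 + 49*i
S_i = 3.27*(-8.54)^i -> [3.27, -27.93, 238.49, -2036.67, 17393.19]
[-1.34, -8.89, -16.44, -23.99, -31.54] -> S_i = -1.34 + -7.55*i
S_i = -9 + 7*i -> [-9, -2, 5, 12, 19]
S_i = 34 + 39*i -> [34, 73, 112, 151, 190]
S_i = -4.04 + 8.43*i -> [-4.04, 4.39, 12.82, 21.25, 29.68]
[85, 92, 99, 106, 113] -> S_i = 85 + 7*i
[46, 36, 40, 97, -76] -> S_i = Random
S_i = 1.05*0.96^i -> [1.05, 1.01, 0.97, 0.93, 0.89]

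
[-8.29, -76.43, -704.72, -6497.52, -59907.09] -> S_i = -8.29*9.22^i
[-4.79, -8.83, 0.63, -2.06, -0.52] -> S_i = Random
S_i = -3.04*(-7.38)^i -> [-3.04, 22.44, -165.57, 1221.92, -9017.77]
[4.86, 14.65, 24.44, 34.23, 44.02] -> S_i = 4.86 + 9.79*i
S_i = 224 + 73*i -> [224, 297, 370, 443, 516]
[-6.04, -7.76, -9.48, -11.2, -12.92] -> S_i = -6.04 + -1.72*i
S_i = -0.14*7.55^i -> [-0.14, -1.06, -7.98, -60.25, -454.9]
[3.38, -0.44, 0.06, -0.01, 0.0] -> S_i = 3.38*(-0.13)^i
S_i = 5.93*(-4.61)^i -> [5.93, -27.34, 126.02, -580.98, 2678.29]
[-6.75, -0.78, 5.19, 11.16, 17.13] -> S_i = -6.75 + 5.97*i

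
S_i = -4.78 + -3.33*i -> [-4.78, -8.11, -11.44, -14.77, -18.1]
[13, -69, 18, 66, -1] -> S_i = Random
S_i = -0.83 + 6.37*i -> [-0.83, 5.54, 11.91, 18.28, 24.65]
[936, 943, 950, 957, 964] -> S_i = 936 + 7*i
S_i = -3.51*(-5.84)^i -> [-3.51, 20.5, -119.71, 699.11, -4082.8]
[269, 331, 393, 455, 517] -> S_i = 269 + 62*i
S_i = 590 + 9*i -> [590, 599, 608, 617, 626]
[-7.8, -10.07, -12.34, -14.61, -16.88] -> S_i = -7.80 + -2.27*i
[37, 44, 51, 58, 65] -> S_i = 37 + 7*i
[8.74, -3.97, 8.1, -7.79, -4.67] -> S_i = Random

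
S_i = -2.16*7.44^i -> [-2.16, -16.07, -119.56, -889.55, -6618.29]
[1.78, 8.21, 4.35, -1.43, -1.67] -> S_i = Random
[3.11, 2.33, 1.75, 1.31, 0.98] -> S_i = 3.11*0.75^i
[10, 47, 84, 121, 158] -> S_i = 10 + 37*i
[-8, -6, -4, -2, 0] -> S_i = -8 + 2*i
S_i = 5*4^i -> [5, 20, 80, 320, 1280]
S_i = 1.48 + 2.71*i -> [1.48, 4.19, 6.9, 9.61, 12.32]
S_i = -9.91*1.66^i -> [-9.91, -16.45, -27.31, -45.33, -75.25]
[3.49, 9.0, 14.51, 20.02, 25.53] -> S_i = 3.49 + 5.51*i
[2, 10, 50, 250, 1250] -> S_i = 2*5^i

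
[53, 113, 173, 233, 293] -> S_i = 53 + 60*i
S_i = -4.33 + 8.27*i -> [-4.33, 3.94, 12.21, 20.48, 28.75]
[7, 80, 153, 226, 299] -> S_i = 7 + 73*i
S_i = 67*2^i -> [67, 134, 268, 536, 1072]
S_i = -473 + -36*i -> [-473, -509, -545, -581, -617]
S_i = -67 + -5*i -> [-67, -72, -77, -82, -87]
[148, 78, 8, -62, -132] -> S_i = 148 + -70*i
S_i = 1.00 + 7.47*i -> [1.0, 8.47, 15.94, 23.41, 30.88]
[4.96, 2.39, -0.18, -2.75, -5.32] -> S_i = 4.96 + -2.57*i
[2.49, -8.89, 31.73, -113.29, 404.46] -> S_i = 2.49*(-3.57)^i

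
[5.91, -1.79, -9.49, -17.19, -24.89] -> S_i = 5.91 + -7.70*i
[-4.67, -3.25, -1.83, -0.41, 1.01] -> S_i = -4.67 + 1.42*i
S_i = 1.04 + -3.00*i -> [1.04, -1.96, -4.96, -7.96, -10.96]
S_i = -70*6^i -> [-70, -420, -2520, -15120, -90720]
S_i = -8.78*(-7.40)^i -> [-8.78, 64.97, -480.79, 3557.87, -26328.21]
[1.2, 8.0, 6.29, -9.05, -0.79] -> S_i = Random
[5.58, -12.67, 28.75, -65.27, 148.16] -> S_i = 5.58*(-2.27)^i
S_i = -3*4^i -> [-3, -12, -48, -192, -768]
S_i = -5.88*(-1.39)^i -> [-5.88, 8.17, -11.36, 15.79, -21.95]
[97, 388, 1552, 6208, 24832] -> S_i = 97*4^i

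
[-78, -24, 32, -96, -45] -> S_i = Random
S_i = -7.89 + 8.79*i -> [-7.89, 0.9, 9.69, 18.48, 27.27]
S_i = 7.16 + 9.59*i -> [7.16, 16.75, 26.34, 35.93, 45.52]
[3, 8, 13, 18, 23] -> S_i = 3 + 5*i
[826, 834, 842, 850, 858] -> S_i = 826 + 8*i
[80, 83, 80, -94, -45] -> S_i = Random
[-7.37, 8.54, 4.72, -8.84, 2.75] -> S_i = Random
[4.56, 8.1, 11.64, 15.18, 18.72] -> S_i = 4.56 + 3.54*i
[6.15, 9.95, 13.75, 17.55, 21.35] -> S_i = 6.15 + 3.80*i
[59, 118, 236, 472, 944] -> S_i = 59*2^i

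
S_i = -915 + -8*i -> [-915, -923, -931, -939, -947]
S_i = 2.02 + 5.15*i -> [2.02, 7.17, 12.32, 17.47, 22.62]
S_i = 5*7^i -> [5, 35, 245, 1715, 12005]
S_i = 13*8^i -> [13, 104, 832, 6656, 53248]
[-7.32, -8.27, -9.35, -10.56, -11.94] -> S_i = -7.32*1.13^i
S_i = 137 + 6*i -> [137, 143, 149, 155, 161]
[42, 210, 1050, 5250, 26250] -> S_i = 42*5^i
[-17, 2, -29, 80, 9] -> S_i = Random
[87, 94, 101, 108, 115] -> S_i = 87 + 7*i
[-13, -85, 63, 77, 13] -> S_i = Random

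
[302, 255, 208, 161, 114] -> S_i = 302 + -47*i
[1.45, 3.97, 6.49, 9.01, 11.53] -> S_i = 1.45 + 2.52*i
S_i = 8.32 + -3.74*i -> [8.32, 4.58, 0.84, -2.9, -6.64]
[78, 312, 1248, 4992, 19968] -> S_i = 78*4^i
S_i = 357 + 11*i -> [357, 368, 379, 390, 401]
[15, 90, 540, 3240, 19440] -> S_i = 15*6^i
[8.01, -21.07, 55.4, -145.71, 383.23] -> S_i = 8.01*(-2.63)^i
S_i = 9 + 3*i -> [9, 12, 15, 18, 21]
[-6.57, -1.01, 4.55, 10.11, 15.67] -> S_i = -6.57 + 5.56*i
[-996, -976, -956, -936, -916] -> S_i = -996 + 20*i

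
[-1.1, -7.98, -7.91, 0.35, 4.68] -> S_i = Random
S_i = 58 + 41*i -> [58, 99, 140, 181, 222]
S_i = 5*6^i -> [5, 30, 180, 1080, 6480]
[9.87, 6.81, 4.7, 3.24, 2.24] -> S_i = 9.87*0.69^i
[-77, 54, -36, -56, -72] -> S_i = Random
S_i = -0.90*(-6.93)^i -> [-0.9, 6.24, -43.22, 299.53, -2075.75]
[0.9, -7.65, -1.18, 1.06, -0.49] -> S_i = Random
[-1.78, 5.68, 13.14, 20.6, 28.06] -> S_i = -1.78 + 7.46*i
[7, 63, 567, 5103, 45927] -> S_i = 7*9^i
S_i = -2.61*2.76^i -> [-2.61, -7.2, -19.88, -54.87, -151.45]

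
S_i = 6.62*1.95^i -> [6.62, 12.91, 25.17, 49.09, 95.72]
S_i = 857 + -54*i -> [857, 803, 749, 695, 641]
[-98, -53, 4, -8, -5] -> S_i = Random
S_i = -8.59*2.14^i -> [-8.59, -18.38, -39.34, -84.18, -180.16]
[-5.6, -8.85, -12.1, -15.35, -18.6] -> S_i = -5.60 + -3.25*i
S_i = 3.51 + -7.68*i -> [3.51, -4.17, -11.85, -19.53, -27.21]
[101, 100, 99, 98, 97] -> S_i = 101 + -1*i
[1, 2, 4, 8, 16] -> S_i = 1*2^i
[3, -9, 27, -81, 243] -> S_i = 3*-3^i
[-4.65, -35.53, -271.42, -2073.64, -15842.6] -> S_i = -4.65*7.64^i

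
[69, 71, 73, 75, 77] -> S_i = 69 + 2*i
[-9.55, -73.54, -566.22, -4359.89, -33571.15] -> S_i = -9.55*7.70^i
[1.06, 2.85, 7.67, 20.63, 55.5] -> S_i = 1.06*2.69^i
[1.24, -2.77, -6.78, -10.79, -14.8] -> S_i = 1.24 + -4.01*i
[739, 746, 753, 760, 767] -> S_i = 739 + 7*i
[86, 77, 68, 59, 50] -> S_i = 86 + -9*i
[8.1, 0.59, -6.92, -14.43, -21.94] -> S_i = 8.10 + -7.51*i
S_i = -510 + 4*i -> [-510, -506, -502, -498, -494]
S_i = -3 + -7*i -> [-3, -10, -17, -24, -31]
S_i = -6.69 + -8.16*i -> [-6.69, -14.85, -23.01, -31.17, -39.33]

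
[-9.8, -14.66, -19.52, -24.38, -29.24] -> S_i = -9.80 + -4.86*i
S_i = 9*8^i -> [9, 72, 576, 4608, 36864]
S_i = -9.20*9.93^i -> [-9.2, -91.36, -907.17, -9008.15, -89450.92]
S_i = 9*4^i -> [9, 36, 144, 576, 2304]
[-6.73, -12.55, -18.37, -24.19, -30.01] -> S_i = -6.73 + -5.82*i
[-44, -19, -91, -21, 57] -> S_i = Random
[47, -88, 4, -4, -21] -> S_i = Random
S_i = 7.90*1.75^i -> [7.9, 13.82, 24.19, 42.34, 74.09]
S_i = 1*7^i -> [1, 7, 49, 343, 2401]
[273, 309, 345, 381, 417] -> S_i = 273 + 36*i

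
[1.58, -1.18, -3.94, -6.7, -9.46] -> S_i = 1.58 + -2.76*i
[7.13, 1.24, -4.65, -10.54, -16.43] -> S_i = 7.13 + -5.89*i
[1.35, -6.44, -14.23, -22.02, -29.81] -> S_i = 1.35 + -7.79*i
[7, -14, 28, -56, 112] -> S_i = 7*-2^i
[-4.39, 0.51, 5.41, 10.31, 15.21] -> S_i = -4.39 + 4.90*i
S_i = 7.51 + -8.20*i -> [7.51, -0.69, -8.89, -17.09, -25.29]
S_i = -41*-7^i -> [-41, 287, -2009, 14063, -98441]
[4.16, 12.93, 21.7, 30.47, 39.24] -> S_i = 4.16 + 8.77*i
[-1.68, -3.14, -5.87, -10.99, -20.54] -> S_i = -1.68*1.87^i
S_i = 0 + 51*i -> [0, 51, 102, 153, 204]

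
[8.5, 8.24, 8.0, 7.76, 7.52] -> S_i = 8.50*0.97^i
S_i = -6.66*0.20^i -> [-6.66, -1.33, -0.27, -0.05, -0.01]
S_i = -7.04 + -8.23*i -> [-7.04, -15.27, -23.5, -31.73, -39.96]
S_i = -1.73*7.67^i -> [-1.73, -13.27, -101.77, -780.61, -5987.25]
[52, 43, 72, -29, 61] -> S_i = Random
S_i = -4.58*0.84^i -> [-4.58, -3.85, -3.23, -2.71, -2.28]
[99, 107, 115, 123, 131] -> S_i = 99 + 8*i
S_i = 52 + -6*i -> [52, 46, 40, 34, 28]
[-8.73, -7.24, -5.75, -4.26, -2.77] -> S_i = -8.73 + 1.49*i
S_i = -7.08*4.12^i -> [-7.08, -29.17, -120.18, -495.14, -2039.96]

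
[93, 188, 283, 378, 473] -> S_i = 93 + 95*i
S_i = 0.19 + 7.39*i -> [0.19, 7.58, 14.97, 22.36, 29.75]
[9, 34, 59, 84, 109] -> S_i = 9 + 25*i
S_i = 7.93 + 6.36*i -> [7.93, 14.29, 20.65, 27.01, 33.37]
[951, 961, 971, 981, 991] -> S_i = 951 + 10*i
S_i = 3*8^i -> [3, 24, 192, 1536, 12288]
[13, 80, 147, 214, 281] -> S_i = 13 + 67*i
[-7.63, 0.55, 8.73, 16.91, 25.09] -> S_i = -7.63 + 8.18*i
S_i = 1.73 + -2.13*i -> [1.73, -0.4, -2.53, -4.66, -6.79]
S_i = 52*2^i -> [52, 104, 208, 416, 832]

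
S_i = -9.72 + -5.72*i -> [-9.72, -15.44, -21.16, -26.88, -32.6]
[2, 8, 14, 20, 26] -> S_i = 2 + 6*i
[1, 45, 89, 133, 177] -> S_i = 1 + 44*i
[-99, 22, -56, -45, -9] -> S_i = Random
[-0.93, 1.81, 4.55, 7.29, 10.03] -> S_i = -0.93 + 2.74*i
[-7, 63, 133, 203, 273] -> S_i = -7 + 70*i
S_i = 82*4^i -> [82, 328, 1312, 5248, 20992]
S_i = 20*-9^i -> [20, -180, 1620, -14580, 131220]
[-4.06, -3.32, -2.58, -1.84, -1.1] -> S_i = -4.06 + 0.74*i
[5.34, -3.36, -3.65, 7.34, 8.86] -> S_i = Random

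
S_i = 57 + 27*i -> [57, 84, 111, 138, 165]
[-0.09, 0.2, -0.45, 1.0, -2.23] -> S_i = -0.09*(-2.23)^i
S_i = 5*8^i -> [5, 40, 320, 2560, 20480]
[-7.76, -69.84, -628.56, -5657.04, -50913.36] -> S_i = -7.76*9.00^i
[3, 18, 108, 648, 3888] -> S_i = 3*6^i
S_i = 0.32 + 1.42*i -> [0.32, 1.74, 3.16, 4.58, 6.0]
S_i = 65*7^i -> [65, 455, 3185, 22295, 156065]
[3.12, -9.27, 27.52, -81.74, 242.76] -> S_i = 3.12*(-2.97)^i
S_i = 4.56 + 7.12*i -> [4.56, 11.68, 18.8, 25.92, 33.04]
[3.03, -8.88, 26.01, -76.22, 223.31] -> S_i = 3.03*(-2.93)^i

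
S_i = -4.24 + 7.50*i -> [-4.24, 3.26, 10.76, 18.26, 25.76]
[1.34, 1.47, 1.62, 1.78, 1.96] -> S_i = 1.34*1.10^i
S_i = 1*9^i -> [1, 9, 81, 729, 6561]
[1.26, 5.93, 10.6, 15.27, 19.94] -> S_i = 1.26 + 4.67*i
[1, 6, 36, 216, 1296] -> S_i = 1*6^i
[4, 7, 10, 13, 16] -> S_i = 4 + 3*i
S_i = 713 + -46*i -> [713, 667, 621, 575, 529]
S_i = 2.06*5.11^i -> [2.06, 10.53, 53.79, 274.87, 1404.59]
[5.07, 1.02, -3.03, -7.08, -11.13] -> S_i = 5.07 + -4.05*i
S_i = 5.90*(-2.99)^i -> [5.9, -17.64, 52.75, -157.71, 471.56]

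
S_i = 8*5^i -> [8, 40, 200, 1000, 5000]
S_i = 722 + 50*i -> [722, 772, 822, 872, 922]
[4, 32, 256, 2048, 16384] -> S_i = 4*8^i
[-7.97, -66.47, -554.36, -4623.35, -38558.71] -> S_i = -7.97*8.34^i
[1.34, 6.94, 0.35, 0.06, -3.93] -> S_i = Random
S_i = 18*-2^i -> [18, -36, 72, -144, 288]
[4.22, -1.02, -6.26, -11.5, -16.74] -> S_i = 4.22 + -5.24*i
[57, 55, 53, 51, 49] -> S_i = 57 + -2*i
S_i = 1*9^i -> [1, 9, 81, 729, 6561]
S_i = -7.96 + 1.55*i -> [-7.96, -6.41, -4.86, -3.31, -1.76]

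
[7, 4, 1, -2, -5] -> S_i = 7 + -3*i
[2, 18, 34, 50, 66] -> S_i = 2 + 16*i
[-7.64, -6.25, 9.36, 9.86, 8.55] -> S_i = Random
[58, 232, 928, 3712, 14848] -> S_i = 58*4^i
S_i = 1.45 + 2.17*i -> [1.45, 3.62, 5.79, 7.96, 10.13]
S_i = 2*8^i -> [2, 16, 128, 1024, 8192]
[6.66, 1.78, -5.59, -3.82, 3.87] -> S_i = Random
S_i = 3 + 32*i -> [3, 35, 67, 99, 131]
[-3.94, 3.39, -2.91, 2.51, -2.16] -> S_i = -3.94*(-0.86)^i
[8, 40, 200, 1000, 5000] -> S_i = 8*5^i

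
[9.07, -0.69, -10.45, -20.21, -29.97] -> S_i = 9.07 + -9.76*i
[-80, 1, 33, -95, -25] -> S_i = Random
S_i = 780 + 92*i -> [780, 872, 964, 1056, 1148]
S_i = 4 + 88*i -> [4, 92, 180, 268, 356]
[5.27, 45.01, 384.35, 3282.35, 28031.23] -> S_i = 5.27*8.54^i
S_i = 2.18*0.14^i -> [2.18, 0.31, 0.04, 0.01, 0.0]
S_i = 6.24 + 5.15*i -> [6.24, 11.39, 16.54, 21.69, 26.84]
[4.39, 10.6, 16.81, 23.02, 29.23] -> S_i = 4.39 + 6.21*i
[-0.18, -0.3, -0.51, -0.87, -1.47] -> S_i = -0.18*1.69^i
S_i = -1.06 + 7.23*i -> [-1.06, 6.17, 13.4, 20.63, 27.86]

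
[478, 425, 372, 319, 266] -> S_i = 478 + -53*i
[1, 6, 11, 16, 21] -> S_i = 1 + 5*i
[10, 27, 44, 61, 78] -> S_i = 10 + 17*i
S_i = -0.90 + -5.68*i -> [-0.9, -6.58, -12.26, -17.94, -23.62]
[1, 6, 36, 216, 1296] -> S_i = 1*6^i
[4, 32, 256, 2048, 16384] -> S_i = 4*8^i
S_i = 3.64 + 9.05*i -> [3.64, 12.69, 21.74, 30.79, 39.84]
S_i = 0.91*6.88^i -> [0.91, 6.26, 43.07, 296.35, 2038.9]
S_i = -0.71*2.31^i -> [-0.71, -1.64, -3.79, -8.75, -20.22]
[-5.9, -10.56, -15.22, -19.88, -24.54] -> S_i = -5.90 + -4.66*i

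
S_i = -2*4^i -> [-2, -8, -32, -128, -512]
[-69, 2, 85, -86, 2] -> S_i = Random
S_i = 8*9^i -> [8, 72, 648, 5832, 52488]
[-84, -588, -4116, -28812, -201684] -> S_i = -84*7^i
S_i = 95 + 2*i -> [95, 97, 99, 101, 103]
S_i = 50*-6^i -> [50, -300, 1800, -10800, 64800]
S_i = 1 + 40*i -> [1, 41, 81, 121, 161]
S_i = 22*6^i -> [22, 132, 792, 4752, 28512]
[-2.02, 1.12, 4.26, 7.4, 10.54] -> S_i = -2.02 + 3.14*i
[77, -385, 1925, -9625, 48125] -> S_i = 77*-5^i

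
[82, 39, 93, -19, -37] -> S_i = Random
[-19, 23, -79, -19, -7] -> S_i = Random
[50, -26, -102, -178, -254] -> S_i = 50 + -76*i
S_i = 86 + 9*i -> [86, 95, 104, 113, 122]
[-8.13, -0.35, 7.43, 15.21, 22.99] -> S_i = -8.13 + 7.78*i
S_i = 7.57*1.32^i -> [7.57, 9.99, 13.19, 17.41, 22.98]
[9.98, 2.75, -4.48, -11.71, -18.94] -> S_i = 9.98 + -7.23*i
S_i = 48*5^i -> [48, 240, 1200, 6000, 30000]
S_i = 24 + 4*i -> [24, 28, 32, 36, 40]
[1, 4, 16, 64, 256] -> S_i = 1*4^i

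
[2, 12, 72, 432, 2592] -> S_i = 2*6^i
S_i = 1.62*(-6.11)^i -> [1.62, -9.9, 60.48, -369.52, 2257.77]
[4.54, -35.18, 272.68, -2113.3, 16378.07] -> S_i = 4.54*(-7.75)^i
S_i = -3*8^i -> [-3, -24, -192, -1536, -12288]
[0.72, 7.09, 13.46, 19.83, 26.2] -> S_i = 0.72 + 6.37*i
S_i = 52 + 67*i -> [52, 119, 186, 253, 320]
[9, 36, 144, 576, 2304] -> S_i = 9*4^i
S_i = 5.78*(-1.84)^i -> [5.78, -10.64, 19.57, -36.01, 66.25]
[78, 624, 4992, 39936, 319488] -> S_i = 78*8^i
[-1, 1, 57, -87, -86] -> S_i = Random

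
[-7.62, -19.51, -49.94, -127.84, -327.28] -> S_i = -7.62*2.56^i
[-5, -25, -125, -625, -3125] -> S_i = -5*5^i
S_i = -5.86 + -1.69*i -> [-5.86, -7.55, -9.24, -10.93, -12.62]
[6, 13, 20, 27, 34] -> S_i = 6 + 7*i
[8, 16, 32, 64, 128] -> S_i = 8*2^i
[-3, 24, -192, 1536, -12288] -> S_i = -3*-8^i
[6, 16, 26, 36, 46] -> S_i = 6 + 10*i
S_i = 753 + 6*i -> [753, 759, 765, 771, 777]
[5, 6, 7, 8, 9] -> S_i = 5 + 1*i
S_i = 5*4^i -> [5, 20, 80, 320, 1280]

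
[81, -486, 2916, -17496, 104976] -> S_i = 81*-6^i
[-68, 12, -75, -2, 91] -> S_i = Random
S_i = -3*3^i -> [-3, -9, -27, -81, -243]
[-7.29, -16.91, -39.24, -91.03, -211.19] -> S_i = -7.29*2.32^i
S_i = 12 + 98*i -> [12, 110, 208, 306, 404]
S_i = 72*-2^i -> [72, -144, 288, -576, 1152]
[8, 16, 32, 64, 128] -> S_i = 8*2^i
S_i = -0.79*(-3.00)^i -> [-0.79, 2.37, -7.11, 21.33, -63.99]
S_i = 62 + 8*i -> [62, 70, 78, 86, 94]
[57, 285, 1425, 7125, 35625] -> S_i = 57*5^i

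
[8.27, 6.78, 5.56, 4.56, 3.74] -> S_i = 8.27*0.82^i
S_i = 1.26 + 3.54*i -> [1.26, 4.8, 8.34, 11.88, 15.42]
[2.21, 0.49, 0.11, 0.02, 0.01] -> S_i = 2.21*0.22^i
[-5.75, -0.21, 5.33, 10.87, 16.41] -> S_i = -5.75 + 5.54*i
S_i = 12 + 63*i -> [12, 75, 138, 201, 264]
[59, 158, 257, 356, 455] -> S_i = 59 + 99*i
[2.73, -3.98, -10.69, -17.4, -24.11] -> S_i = 2.73 + -6.71*i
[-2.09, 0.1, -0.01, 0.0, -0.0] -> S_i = -2.09*(-0.05)^i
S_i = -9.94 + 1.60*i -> [-9.94, -8.34, -6.74, -5.14, -3.54]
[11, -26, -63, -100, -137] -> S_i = 11 + -37*i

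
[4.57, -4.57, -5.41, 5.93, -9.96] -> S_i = Random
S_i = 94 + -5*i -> [94, 89, 84, 79, 74]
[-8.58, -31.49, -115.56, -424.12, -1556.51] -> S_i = -8.58*3.67^i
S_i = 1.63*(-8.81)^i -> [1.63, -14.36, 126.51, -1114.59, 9819.54]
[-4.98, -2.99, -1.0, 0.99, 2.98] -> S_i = -4.98 + 1.99*i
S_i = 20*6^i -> [20, 120, 720, 4320, 25920]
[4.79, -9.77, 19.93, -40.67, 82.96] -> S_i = 4.79*(-2.04)^i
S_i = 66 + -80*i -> [66, -14, -94, -174, -254]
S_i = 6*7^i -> [6, 42, 294, 2058, 14406]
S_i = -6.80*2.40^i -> [-6.8, -16.32, -39.17, -94.0, -225.61]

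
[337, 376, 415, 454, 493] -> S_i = 337 + 39*i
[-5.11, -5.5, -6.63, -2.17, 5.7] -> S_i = Random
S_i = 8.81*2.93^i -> [8.81, 25.81, 75.63, 221.6, 649.3]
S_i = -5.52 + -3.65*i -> [-5.52, -9.17, -12.82, -16.47, -20.12]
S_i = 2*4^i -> [2, 8, 32, 128, 512]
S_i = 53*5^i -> [53, 265, 1325, 6625, 33125]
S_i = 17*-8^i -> [17, -136, 1088, -8704, 69632]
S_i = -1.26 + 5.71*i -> [-1.26, 4.45, 10.16, 15.87, 21.58]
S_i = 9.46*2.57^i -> [9.46, 24.31, 62.48, 160.58, 412.69]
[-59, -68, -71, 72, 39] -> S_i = Random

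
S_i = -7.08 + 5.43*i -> [-7.08, -1.65, 3.78, 9.21, 14.64]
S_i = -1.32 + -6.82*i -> [-1.32, -8.14, -14.96, -21.78, -28.6]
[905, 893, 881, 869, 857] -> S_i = 905 + -12*i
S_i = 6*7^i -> [6, 42, 294, 2058, 14406]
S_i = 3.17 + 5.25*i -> [3.17, 8.42, 13.67, 18.92, 24.17]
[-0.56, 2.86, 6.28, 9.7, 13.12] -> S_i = -0.56 + 3.42*i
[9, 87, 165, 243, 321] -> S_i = 9 + 78*i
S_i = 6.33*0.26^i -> [6.33, 1.65, 0.43, 0.11, 0.03]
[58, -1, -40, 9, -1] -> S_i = Random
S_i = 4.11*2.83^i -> [4.11, 11.63, 32.92, 93.15, 263.63]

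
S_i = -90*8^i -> [-90, -720, -5760, -46080, -368640]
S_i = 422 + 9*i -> [422, 431, 440, 449, 458]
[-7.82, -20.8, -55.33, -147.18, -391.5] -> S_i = -7.82*2.66^i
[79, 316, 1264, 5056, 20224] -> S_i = 79*4^i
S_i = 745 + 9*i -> [745, 754, 763, 772, 781]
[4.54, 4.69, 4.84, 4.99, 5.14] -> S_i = 4.54 + 0.15*i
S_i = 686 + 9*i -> [686, 695, 704, 713, 722]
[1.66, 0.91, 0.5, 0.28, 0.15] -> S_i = 1.66*0.55^i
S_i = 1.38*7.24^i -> [1.38, 9.99, 72.34, 523.71, 3791.69]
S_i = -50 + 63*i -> [-50, 13, 76, 139, 202]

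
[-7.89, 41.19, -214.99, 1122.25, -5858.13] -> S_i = -7.89*(-5.22)^i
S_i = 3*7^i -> [3, 21, 147, 1029, 7203]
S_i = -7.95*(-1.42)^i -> [-7.95, 11.29, -16.03, 22.76, -32.32]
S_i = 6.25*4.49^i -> [6.25, 28.06, 126.0, 565.74, 2540.19]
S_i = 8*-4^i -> [8, -32, 128, -512, 2048]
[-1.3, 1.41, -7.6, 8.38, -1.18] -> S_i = Random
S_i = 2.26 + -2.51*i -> [2.26, -0.25, -2.76, -5.27, -7.78]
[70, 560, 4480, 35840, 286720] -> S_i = 70*8^i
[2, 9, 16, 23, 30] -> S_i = 2 + 7*i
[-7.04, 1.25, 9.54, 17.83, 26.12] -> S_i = -7.04 + 8.29*i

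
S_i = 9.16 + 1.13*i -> [9.16, 10.29, 11.42, 12.55, 13.68]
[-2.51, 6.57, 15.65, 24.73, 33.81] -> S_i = -2.51 + 9.08*i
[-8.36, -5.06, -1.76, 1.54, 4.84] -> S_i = -8.36 + 3.30*i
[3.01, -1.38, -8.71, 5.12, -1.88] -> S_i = Random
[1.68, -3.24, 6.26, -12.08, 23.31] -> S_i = 1.68*(-1.93)^i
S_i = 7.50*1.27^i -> [7.5, 9.52, 12.1, 15.36, 19.51]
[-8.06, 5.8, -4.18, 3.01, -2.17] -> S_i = -8.06*(-0.72)^i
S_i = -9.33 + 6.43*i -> [-9.33, -2.9, 3.53, 9.96, 16.39]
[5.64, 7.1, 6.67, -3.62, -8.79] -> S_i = Random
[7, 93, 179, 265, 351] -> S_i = 7 + 86*i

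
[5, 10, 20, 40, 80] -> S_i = 5*2^i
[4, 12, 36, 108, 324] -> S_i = 4*3^i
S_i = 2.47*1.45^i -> [2.47, 3.58, 5.19, 7.53, 10.92]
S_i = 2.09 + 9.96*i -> [2.09, 12.05, 22.01, 31.97, 41.93]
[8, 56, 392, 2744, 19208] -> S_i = 8*7^i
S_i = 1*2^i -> [1, 2, 4, 8, 16]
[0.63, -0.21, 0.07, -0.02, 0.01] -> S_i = 0.63*(-0.34)^i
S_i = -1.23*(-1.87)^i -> [-1.23, 2.3, -4.3, 8.04, -15.04]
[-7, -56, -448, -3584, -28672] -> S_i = -7*8^i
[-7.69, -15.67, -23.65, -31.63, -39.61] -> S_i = -7.69 + -7.98*i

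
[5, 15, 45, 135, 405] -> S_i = 5*3^i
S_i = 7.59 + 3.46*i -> [7.59, 11.05, 14.51, 17.97, 21.43]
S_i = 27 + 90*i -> [27, 117, 207, 297, 387]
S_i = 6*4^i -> [6, 24, 96, 384, 1536]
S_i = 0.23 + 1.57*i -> [0.23, 1.8, 3.37, 4.94, 6.51]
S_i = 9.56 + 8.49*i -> [9.56, 18.05, 26.54, 35.03, 43.52]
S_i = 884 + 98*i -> [884, 982, 1080, 1178, 1276]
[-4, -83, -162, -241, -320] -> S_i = -4 + -79*i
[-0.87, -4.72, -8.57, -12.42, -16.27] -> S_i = -0.87 + -3.85*i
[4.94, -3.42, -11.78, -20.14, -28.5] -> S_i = 4.94 + -8.36*i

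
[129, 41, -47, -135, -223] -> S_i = 129 + -88*i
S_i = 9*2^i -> [9, 18, 36, 72, 144]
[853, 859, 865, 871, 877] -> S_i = 853 + 6*i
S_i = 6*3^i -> [6, 18, 54, 162, 486]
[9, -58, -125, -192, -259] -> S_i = 9 + -67*i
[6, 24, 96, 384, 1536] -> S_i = 6*4^i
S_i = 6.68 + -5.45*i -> [6.68, 1.23, -4.22, -9.67, -15.12]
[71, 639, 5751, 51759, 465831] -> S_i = 71*9^i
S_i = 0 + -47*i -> [0, -47, -94, -141, -188]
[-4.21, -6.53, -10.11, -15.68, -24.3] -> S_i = -4.21*1.55^i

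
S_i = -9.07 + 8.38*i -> [-9.07, -0.69, 7.69, 16.07, 24.45]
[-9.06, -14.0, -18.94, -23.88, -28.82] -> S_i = -9.06 + -4.94*i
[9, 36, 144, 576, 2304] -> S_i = 9*4^i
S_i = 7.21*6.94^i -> [7.21, 50.04, 347.26, 2409.98, 16725.27]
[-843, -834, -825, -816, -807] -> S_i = -843 + 9*i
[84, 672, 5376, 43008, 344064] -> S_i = 84*8^i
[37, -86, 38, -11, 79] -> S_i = Random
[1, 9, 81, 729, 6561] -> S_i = 1*9^i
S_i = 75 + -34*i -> [75, 41, 7, -27, -61]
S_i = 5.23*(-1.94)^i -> [5.23, -10.15, 19.68, -38.19, 74.08]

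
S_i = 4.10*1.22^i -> [4.1, 5.0, 6.1, 7.44, 9.08]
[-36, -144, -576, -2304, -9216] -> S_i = -36*4^i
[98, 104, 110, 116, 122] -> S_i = 98 + 6*i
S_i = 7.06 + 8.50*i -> [7.06, 15.56, 24.06, 32.56, 41.06]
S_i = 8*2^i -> [8, 16, 32, 64, 128]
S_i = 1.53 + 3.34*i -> [1.53, 4.87, 8.21, 11.55, 14.89]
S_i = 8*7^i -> [8, 56, 392, 2744, 19208]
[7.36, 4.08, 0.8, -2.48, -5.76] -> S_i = 7.36 + -3.28*i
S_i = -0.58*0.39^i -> [-0.58, -0.23, -0.09, -0.03, -0.01]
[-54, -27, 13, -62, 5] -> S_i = Random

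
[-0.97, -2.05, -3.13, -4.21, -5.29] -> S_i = -0.97 + -1.08*i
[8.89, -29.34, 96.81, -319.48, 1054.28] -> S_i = 8.89*(-3.30)^i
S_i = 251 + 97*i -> [251, 348, 445, 542, 639]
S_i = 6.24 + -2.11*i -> [6.24, 4.13, 2.02, -0.09, -2.2]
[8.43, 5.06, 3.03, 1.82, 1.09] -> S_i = 8.43*0.60^i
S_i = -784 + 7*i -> [-784, -777, -770, -763, -756]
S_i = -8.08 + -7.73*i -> [-8.08, -15.81, -23.54, -31.27, -39.0]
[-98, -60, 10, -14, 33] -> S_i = Random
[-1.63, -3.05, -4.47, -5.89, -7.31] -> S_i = -1.63 + -1.42*i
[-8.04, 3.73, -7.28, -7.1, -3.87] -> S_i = Random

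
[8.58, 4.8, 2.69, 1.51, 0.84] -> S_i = 8.58*0.56^i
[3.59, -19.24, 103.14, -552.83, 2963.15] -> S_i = 3.59*(-5.36)^i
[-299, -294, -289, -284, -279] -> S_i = -299 + 5*i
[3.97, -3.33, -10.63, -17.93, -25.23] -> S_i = 3.97 + -7.30*i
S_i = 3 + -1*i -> [3, 2, 1, 0, -1]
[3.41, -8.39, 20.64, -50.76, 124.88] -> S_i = 3.41*(-2.46)^i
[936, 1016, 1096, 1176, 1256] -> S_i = 936 + 80*i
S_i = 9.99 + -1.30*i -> [9.99, 8.69, 7.39, 6.09, 4.79]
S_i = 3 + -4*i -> [3, -1, -5, -9, -13]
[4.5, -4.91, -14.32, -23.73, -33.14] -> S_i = 4.50 + -9.41*i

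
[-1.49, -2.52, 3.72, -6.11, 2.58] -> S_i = Random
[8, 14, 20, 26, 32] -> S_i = 8 + 6*i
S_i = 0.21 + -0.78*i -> [0.21, -0.57, -1.35, -2.13, -2.91]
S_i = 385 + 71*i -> [385, 456, 527, 598, 669]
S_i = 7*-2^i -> [7, -14, 28, -56, 112]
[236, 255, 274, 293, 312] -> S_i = 236 + 19*i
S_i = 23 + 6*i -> [23, 29, 35, 41, 47]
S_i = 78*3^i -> [78, 234, 702, 2106, 6318]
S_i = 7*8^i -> [7, 56, 448, 3584, 28672]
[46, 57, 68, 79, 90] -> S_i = 46 + 11*i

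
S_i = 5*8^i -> [5, 40, 320, 2560, 20480]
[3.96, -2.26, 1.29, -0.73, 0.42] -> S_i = 3.96*(-0.57)^i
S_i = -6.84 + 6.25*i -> [-6.84, -0.59, 5.66, 11.91, 18.16]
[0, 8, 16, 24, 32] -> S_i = 0 + 8*i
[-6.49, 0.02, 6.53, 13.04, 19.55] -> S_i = -6.49 + 6.51*i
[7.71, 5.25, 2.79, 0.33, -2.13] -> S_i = 7.71 + -2.46*i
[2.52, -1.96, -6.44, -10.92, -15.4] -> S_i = 2.52 + -4.48*i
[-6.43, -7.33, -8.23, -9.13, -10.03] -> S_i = -6.43 + -0.90*i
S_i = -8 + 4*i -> [-8, -4, 0, 4, 8]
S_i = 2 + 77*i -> [2, 79, 156, 233, 310]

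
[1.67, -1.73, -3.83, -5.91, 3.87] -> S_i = Random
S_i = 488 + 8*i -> [488, 496, 504, 512, 520]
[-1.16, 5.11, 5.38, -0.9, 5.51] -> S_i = Random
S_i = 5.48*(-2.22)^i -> [5.48, -12.17, 27.01, -59.96, 133.1]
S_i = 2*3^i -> [2, 6, 18, 54, 162]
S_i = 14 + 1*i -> [14, 15, 16, 17, 18]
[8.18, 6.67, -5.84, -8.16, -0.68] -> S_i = Random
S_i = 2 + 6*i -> [2, 8, 14, 20, 26]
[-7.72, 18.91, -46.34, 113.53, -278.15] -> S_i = -7.72*(-2.45)^i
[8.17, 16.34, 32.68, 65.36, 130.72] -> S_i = 8.17*2.00^i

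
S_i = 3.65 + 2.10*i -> [3.65, 5.75, 7.85, 9.95, 12.05]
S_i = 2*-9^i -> [2, -18, 162, -1458, 13122]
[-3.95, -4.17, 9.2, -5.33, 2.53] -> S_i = Random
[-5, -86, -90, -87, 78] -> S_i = Random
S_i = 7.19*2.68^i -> [7.19, 19.27, 51.64, 138.4, 370.91]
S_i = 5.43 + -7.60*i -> [5.43, -2.17, -9.77, -17.37, -24.97]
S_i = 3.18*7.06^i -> [3.18, 22.45, 158.5, 1119.03, 7900.34]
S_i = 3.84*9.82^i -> [3.84, 37.71, 370.3, 3636.35, 35708.96]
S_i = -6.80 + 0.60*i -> [-6.8, -6.2, -5.6, -5.0, -4.4]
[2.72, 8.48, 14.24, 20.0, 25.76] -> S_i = 2.72 + 5.76*i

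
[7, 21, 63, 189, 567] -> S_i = 7*3^i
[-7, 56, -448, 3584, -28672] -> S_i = -7*-8^i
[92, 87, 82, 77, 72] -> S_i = 92 + -5*i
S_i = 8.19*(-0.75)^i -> [8.19, -6.14, 4.61, -3.46, 2.59]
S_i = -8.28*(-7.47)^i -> [-8.28, 61.85, -462.03, 3451.37, -25781.77]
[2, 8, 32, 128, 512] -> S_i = 2*4^i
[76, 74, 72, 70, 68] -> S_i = 76 + -2*i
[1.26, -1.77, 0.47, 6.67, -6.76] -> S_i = Random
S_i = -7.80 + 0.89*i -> [-7.8, -6.91, -6.02, -5.13, -4.24]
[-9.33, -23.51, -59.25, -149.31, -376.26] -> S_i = -9.33*2.52^i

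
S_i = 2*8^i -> [2, 16, 128, 1024, 8192]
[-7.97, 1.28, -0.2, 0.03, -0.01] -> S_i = -7.97*(-0.16)^i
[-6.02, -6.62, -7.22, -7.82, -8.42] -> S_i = -6.02 + -0.60*i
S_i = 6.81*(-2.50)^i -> [6.81, -17.02, 42.56, -106.41, 266.02]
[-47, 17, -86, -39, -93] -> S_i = Random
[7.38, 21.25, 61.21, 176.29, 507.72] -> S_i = 7.38*2.88^i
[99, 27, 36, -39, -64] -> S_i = Random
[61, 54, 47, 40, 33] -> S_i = 61 + -7*i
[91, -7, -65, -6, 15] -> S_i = Random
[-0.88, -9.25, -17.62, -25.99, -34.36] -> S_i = -0.88 + -8.37*i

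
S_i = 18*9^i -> [18, 162, 1458, 13122, 118098]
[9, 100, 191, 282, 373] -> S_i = 9 + 91*i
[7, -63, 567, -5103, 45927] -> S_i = 7*-9^i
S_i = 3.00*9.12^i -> [3.0, 27.36, 249.52, 2275.65, 20753.94]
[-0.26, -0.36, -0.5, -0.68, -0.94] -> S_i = -0.26*1.38^i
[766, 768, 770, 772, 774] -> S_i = 766 + 2*i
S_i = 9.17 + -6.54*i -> [9.17, 2.63, -3.91, -10.45, -16.99]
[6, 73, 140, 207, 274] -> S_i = 6 + 67*i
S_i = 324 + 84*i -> [324, 408, 492, 576, 660]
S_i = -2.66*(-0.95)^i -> [-2.66, 2.53, -2.4, 2.28, -2.17]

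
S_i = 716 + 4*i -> [716, 720, 724, 728, 732]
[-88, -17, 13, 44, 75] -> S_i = Random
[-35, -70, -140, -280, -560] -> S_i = -35*2^i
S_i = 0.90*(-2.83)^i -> [0.9, -2.55, 7.21, -20.4, 57.73]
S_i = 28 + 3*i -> [28, 31, 34, 37, 40]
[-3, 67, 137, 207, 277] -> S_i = -3 + 70*i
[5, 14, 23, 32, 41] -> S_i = 5 + 9*i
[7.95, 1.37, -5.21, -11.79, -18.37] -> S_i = 7.95 + -6.58*i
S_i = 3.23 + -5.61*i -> [3.23, -2.38, -7.99, -13.6, -19.21]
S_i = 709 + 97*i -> [709, 806, 903, 1000, 1097]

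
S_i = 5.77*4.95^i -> [5.77, 28.56, 141.38, 699.83, 3464.15]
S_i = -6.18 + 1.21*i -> [-6.18, -4.97, -3.76, -2.55, -1.34]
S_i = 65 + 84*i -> [65, 149, 233, 317, 401]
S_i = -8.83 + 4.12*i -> [-8.83, -4.71, -0.59, 3.53, 7.65]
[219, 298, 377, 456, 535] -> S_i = 219 + 79*i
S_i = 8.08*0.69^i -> [8.08, 5.58, 3.85, 2.65, 1.83]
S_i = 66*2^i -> [66, 132, 264, 528, 1056]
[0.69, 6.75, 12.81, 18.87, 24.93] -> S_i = 0.69 + 6.06*i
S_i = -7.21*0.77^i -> [-7.21, -5.55, -4.27, -3.29, -2.53]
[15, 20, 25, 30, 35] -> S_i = 15 + 5*i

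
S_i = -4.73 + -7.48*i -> [-4.73, -12.21, -19.69, -27.17, -34.65]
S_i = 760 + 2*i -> [760, 762, 764, 766, 768]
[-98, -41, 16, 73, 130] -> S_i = -98 + 57*i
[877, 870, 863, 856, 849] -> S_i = 877 + -7*i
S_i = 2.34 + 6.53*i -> [2.34, 8.87, 15.4, 21.93, 28.46]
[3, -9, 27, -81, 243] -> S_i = 3*-3^i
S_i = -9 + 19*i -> [-9, 10, 29, 48, 67]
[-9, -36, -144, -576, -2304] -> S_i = -9*4^i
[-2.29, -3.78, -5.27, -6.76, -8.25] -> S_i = -2.29 + -1.49*i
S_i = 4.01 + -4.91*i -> [4.01, -0.9, -5.81, -10.72, -15.63]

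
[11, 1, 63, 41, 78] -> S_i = Random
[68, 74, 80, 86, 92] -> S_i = 68 + 6*i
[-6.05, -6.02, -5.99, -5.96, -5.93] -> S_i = -6.05 + 0.03*i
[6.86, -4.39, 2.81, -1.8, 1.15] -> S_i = 6.86*(-0.64)^i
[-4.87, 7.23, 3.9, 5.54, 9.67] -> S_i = Random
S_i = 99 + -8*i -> [99, 91, 83, 75, 67]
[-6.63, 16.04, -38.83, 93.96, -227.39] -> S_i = -6.63*(-2.42)^i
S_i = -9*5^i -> [-9, -45, -225, -1125, -5625]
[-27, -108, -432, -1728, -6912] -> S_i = -27*4^i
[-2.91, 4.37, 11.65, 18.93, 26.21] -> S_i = -2.91 + 7.28*i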